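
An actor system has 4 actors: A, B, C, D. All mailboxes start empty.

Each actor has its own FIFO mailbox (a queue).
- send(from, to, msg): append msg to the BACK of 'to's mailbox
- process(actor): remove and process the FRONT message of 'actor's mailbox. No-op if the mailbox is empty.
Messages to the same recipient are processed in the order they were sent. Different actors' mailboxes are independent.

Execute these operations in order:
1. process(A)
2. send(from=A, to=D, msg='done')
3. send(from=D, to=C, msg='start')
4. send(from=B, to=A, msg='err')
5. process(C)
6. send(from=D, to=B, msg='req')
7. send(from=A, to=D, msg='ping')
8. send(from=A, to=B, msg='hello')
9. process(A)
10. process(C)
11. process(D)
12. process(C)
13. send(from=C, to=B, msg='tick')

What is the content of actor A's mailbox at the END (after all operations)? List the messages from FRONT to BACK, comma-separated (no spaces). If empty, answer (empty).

After 1 (process(A)): A:[] B:[] C:[] D:[]
After 2 (send(from=A, to=D, msg='done')): A:[] B:[] C:[] D:[done]
After 3 (send(from=D, to=C, msg='start')): A:[] B:[] C:[start] D:[done]
After 4 (send(from=B, to=A, msg='err')): A:[err] B:[] C:[start] D:[done]
After 5 (process(C)): A:[err] B:[] C:[] D:[done]
After 6 (send(from=D, to=B, msg='req')): A:[err] B:[req] C:[] D:[done]
After 7 (send(from=A, to=D, msg='ping')): A:[err] B:[req] C:[] D:[done,ping]
After 8 (send(from=A, to=B, msg='hello')): A:[err] B:[req,hello] C:[] D:[done,ping]
After 9 (process(A)): A:[] B:[req,hello] C:[] D:[done,ping]
After 10 (process(C)): A:[] B:[req,hello] C:[] D:[done,ping]
After 11 (process(D)): A:[] B:[req,hello] C:[] D:[ping]
After 12 (process(C)): A:[] B:[req,hello] C:[] D:[ping]
After 13 (send(from=C, to=B, msg='tick')): A:[] B:[req,hello,tick] C:[] D:[ping]

Answer: (empty)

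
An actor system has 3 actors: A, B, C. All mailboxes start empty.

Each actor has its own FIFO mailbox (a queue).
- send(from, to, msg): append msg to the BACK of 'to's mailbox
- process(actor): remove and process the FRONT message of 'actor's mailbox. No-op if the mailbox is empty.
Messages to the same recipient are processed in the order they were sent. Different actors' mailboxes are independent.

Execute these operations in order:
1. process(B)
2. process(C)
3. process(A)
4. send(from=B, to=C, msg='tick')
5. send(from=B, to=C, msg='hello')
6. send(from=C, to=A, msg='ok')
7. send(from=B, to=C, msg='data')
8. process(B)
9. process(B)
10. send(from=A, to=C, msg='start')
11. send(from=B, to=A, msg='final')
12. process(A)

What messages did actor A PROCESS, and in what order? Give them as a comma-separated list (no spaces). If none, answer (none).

After 1 (process(B)): A:[] B:[] C:[]
After 2 (process(C)): A:[] B:[] C:[]
After 3 (process(A)): A:[] B:[] C:[]
After 4 (send(from=B, to=C, msg='tick')): A:[] B:[] C:[tick]
After 5 (send(from=B, to=C, msg='hello')): A:[] B:[] C:[tick,hello]
After 6 (send(from=C, to=A, msg='ok')): A:[ok] B:[] C:[tick,hello]
After 7 (send(from=B, to=C, msg='data')): A:[ok] B:[] C:[tick,hello,data]
After 8 (process(B)): A:[ok] B:[] C:[tick,hello,data]
After 9 (process(B)): A:[ok] B:[] C:[tick,hello,data]
After 10 (send(from=A, to=C, msg='start')): A:[ok] B:[] C:[tick,hello,data,start]
After 11 (send(from=B, to=A, msg='final')): A:[ok,final] B:[] C:[tick,hello,data,start]
After 12 (process(A)): A:[final] B:[] C:[tick,hello,data,start]

Answer: ok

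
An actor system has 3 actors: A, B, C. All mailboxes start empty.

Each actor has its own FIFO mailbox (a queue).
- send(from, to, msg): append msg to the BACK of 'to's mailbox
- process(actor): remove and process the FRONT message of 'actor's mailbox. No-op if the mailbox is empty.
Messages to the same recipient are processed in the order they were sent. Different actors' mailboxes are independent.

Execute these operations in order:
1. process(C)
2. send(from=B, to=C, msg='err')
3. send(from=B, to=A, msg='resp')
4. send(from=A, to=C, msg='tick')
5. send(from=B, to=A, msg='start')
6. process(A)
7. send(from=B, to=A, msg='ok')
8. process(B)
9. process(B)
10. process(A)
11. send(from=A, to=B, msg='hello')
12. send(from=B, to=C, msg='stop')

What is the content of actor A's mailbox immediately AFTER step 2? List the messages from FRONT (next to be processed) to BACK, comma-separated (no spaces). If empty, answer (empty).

After 1 (process(C)): A:[] B:[] C:[]
After 2 (send(from=B, to=C, msg='err')): A:[] B:[] C:[err]

(empty)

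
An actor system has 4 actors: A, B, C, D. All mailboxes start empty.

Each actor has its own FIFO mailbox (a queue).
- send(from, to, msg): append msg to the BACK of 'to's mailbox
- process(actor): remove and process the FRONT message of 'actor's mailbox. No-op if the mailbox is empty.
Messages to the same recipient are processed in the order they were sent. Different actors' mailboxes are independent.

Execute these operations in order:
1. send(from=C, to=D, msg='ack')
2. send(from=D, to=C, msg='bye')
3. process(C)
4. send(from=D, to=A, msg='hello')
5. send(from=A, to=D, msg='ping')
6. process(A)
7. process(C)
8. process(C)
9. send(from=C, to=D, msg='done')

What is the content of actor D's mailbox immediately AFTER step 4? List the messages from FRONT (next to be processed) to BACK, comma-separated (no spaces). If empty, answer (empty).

After 1 (send(from=C, to=D, msg='ack')): A:[] B:[] C:[] D:[ack]
After 2 (send(from=D, to=C, msg='bye')): A:[] B:[] C:[bye] D:[ack]
After 3 (process(C)): A:[] B:[] C:[] D:[ack]
After 4 (send(from=D, to=A, msg='hello')): A:[hello] B:[] C:[] D:[ack]

ack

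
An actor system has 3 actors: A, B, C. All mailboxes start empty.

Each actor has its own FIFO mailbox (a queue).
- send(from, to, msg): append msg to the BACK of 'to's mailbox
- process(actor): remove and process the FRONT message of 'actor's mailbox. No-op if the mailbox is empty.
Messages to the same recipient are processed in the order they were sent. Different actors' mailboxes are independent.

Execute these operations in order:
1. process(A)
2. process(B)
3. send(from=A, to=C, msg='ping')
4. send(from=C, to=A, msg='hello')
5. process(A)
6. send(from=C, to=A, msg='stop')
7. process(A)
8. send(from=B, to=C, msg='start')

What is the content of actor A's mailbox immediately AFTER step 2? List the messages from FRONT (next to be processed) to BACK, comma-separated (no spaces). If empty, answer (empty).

After 1 (process(A)): A:[] B:[] C:[]
After 2 (process(B)): A:[] B:[] C:[]

(empty)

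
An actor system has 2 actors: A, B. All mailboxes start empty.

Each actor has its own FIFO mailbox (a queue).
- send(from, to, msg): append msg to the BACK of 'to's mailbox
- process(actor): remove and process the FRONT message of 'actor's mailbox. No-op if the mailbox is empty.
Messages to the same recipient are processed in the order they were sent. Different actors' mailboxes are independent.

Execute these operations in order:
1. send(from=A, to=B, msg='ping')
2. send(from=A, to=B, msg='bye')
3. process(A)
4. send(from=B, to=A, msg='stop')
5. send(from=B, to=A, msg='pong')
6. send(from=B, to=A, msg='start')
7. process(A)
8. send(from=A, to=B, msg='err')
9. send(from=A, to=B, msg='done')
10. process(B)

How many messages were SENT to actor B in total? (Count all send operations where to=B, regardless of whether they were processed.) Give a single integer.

After 1 (send(from=A, to=B, msg='ping')): A:[] B:[ping]
After 2 (send(from=A, to=B, msg='bye')): A:[] B:[ping,bye]
After 3 (process(A)): A:[] B:[ping,bye]
After 4 (send(from=B, to=A, msg='stop')): A:[stop] B:[ping,bye]
After 5 (send(from=B, to=A, msg='pong')): A:[stop,pong] B:[ping,bye]
After 6 (send(from=B, to=A, msg='start')): A:[stop,pong,start] B:[ping,bye]
After 7 (process(A)): A:[pong,start] B:[ping,bye]
After 8 (send(from=A, to=B, msg='err')): A:[pong,start] B:[ping,bye,err]
After 9 (send(from=A, to=B, msg='done')): A:[pong,start] B:[ping,bye,err,done]
After 10 (process(B)): A:[pong,start] B:[bye,err,done]

Answer: 4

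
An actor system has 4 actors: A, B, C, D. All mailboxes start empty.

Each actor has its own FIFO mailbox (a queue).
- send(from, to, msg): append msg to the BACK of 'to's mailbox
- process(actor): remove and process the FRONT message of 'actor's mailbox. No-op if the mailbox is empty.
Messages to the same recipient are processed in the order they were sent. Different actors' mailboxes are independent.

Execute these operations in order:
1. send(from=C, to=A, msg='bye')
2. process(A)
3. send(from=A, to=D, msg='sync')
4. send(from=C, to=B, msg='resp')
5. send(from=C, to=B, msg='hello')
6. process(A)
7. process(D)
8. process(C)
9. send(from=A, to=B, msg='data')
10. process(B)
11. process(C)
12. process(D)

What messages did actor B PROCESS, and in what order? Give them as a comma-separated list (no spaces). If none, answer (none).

After 1 (send(from=C, to=A, msg='bye')): A:[bye] B:[] C:[] D:[]
After 2 (process(A)): A:[] B:[] C:[] D:[]
After 3 (send(from=A, to=D, msg='sync')): A:[] B:[] C:[] D:[sync]
After 4 (send(from=C, to=B, msg='resp')): A:[] B:[resp] C:[] D:[sync]
After 5 (send(from=C, to=B, msg='hello')): A:[] B:[resp,hello] C:[] D:[sync]
After 6 (process(A)): A:[] B:[resp,hello] C:[] D:[sync]
After 7 (process(D)): A:[] B:[resp,hello] C:[] D:[]
After 8 (process(C)): A:[] B:[resp,hello] C:[] D:[]
After 9 (send(from=A, to=B, msg='data')): A:[] B:[resp,hello,data] C:[] D:[]
After 10 (process(B)): A:[] B:[hello,data] C:[] D:[]
After 11 (process(C)): A:[] B:[hello,data] C:[] D:[]
After 12 (process(D)): A:[] B:[hello,data] C:[] D:[]

Answer: resp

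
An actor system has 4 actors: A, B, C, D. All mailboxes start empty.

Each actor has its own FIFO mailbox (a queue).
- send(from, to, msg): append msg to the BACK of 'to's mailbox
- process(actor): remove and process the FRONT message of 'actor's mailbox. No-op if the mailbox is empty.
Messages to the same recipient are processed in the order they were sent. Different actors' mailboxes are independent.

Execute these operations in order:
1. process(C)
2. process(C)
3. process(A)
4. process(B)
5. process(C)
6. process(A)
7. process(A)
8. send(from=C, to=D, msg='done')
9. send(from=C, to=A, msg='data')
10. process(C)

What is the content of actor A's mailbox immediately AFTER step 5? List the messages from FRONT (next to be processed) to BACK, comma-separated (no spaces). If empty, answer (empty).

After 1 (process(C)): A:[] B:[] C:[] D:[]
After 2 (process(C)): A:[] B:[] C:[] D:[]
After 3 (process(A)): A:[] B:[] C:[] D:[]
After 4 (process(B)): A:[] B:[] C:[] D:[]
After 5 (process(C)): A:[] B:[] C:[] D:[]

(empty)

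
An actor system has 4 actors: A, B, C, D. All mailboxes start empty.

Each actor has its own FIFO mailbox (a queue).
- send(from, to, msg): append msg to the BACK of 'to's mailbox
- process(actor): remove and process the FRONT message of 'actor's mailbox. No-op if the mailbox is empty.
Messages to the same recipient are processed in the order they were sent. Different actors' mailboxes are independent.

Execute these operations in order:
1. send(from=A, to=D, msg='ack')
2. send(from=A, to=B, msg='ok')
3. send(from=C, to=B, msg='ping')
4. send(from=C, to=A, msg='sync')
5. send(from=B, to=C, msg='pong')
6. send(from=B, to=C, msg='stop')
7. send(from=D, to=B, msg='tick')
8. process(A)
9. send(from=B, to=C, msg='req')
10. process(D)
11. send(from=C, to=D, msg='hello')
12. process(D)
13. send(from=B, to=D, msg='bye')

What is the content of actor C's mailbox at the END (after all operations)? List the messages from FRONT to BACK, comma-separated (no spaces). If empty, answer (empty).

After 1 (send(from=A, to=D, msg='ack')): A:[] B:[] C:[] D:[ack]
After 2 (send(from=A, to=B, msg='ok')): A:[] B:[ok] C:[] D:[ack]
After 3 (send(from=C, to=B, msg='ping')): A:[] B:[ok,ping] C:[] D:[ack]
After 4 (send(from=C, to=A, msg='sync')): A:[sync] B:[ok,ping] C:[] D:[ack]
After 5 (send(from=B, to=C, msg='pong')): A:[sync] B:[ok,ping] C:[pong] D:[ack]
After 6 (send(from=B, to=C, msg='stop')): A:[sync] B:[ok,ping] C:[pong,stop] D:[ack]
After 7 (send(from=D, to=B, msg='tick')): A:[sync] B:[ok,ping,tick] C:[pong,stop] D:[ack]
After 8 (process(A)): A:[] B:[ok,ping,tick] C:[pong,stop] D:[ack]
After 9 (send(from=B, to=C, msg='req')): A:[] B:[ok,ping,tick] C:[pong,stop,req] D:[ack]
After 10 (process(D)): A:[] B:[ok,ping,tick] C:[pong,stop,req] D:[]
After 11 (send(from=C, to=D, msg='hello')): A:[] B:[ok,ping,tick] C:[pong,stop,req] D:[hello]
After 12 (process(D)): A:[] B:[ok,ping,tick] C:[pong,stop,req] D:[]
After 13 (send(from=B, to=D, msg='bye')): A:[] B:[ok,ping,tick] C:[pong,stop,req] D:[bye]

Answer: pong,stop,req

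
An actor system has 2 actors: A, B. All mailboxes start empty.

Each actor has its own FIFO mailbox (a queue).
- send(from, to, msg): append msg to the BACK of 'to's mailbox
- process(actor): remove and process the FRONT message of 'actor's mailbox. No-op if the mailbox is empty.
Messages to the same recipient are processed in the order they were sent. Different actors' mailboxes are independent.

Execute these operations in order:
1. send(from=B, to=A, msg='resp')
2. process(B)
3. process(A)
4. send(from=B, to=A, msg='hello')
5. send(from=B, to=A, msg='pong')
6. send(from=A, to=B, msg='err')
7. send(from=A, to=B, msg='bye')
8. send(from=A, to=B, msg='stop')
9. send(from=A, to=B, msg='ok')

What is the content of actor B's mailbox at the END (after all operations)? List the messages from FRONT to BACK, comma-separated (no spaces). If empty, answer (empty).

Answer: err,bye,stop,ok

Derivation:
After 1 (send(from=B, to=A, msg='resp')): A:[resp] B:[]
After 2 (process(B)): A:[resp] B:[]
After 3 (process(A)): A:[] B:[]
After 4 (send(from=B, to=A, msg='hello')): A:[hello] B:[]
After 5 (send(from=B, to=A, msg='pong')): A:[hello,pong] B:[]
After 6 (send(from=A, to=B, msg='err')): A:[hello,pong] B:[err]
After 7 (send(from=A, to=B, msg='bye')): A:[hello,pong] B:[err,bye]
After 8 (send(from=A, to=B, msg='stop')): A:[hello,pong] B:[err,bye,stop]
After 9 (send(from=A, to=B, msg='ok')): A:[hello,pong] B:[err,bye,stop,ok]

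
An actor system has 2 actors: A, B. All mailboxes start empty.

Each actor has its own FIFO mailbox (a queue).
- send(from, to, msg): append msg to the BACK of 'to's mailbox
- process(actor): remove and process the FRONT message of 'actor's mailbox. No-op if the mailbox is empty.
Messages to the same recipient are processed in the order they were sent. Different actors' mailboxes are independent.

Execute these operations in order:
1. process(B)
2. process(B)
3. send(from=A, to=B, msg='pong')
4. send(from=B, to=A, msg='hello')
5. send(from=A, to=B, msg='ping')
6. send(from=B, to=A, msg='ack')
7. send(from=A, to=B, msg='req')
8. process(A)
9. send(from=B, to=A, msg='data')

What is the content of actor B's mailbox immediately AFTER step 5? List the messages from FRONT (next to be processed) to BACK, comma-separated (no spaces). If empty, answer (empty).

After 1 (process(B)): A:[] B:[]
After 2 (process(B)): A:[] B:[]
After 3 (send(from=A, to=B, msg='pong')): A:[] B:[pong]
After 4 (send(from=B, to=A, msg='hello')): A:[hello] B:[pong]
After 5 (send(from=A, to=B, msg='ping')): A:[hello] B:[pong,ping]

pong,ping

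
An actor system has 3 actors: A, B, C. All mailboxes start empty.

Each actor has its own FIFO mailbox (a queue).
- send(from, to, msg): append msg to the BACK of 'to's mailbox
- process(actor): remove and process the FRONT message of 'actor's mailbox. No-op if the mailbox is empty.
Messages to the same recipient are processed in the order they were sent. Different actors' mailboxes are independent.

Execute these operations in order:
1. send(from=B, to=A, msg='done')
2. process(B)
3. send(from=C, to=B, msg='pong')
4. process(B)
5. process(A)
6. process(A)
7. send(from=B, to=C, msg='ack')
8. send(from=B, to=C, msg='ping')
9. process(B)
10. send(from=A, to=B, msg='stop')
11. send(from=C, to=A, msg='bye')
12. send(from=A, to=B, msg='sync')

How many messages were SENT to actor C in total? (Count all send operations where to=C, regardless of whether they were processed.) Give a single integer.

After 1 (send(from=B, to=A, msg='done')): A:[done] B:[] C:[]
After 2 (process(B)): A:[done] B:[] C:[]
After 3 (send(from=C, to=B, msg='pong')): A:[done] B:[pong] C:[]
After 4 (process(B)): A:[done] B:[] C:[]
After 5 (process(A)): A:[] B:[] C:[]
After 6 (process(A)): A:[] B:[] C:[]
After 7 (send(from=B, to=C, msg='ack')): A:[] B:[] C:[ack]
After 8 (send(from=B, to=C, msg='ping')): A:[] B:[] C:[ack,ping]
After 9 (process(B)): A:[] B:[] C:[ack,ping]
After 10 (send(from=A, to=B, msg='stop')): A:[] B:[stop] C:[ack,ping]
After 11 (send(from=C, to=A, msg='bye')): A:[bye] B:[stop] C:[ack,ping]
After 12 (send(from=A, to=B, msg='sync')): A:[bye] B:[stop,sync] C:[ack,ping]

Answer: 2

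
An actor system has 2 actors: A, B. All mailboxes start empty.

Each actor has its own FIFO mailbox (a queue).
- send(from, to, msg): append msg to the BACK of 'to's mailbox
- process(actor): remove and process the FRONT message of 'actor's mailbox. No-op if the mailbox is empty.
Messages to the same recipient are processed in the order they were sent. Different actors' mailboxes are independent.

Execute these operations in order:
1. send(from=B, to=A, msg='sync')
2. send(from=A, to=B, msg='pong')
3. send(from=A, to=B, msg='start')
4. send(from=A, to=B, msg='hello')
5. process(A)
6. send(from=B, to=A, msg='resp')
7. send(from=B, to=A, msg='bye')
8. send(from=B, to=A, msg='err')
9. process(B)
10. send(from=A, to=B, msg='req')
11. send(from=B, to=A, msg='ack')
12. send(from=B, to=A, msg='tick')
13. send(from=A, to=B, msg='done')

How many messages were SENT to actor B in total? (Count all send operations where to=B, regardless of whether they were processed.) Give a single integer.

Answer: 5

Derivation:
After 1 (send(from=B, to=A, msg='sync')): A:[sync] B:[]
After 2 (send(from=A, to=B, msg='pong')): A:[sync] B:[pong]
After 3 (send(from=A, to=B, msg='start')): A:[sync] B:[pong,start]
After 4 (send(from=A, to=B, msg='hello')): A:[sync] B:[pong,start,hello]
After 5 (process(A)): A:[] B:[pong,start,hello]
After 6 (send(from=B, to=A, msg='resp')): A:[resp] B:[pong,start,hello]
After 7 (send(from=B, to=A, msg='bye')): A:[resp,bye] B:[pong,start,hello]
After 8 (send(from=B, to=A, msg='err')): A:[resp,bye,err] B:[pong,start,hello]
After 9 (process(B)): A:[resp,bye,err] B:[start,hello]
After 10 (send(from=A, to=B, msg='req')): A:[resp,bye,err] B:[start,hello,req]
After 11 (send(from=B, to=A, msg='ack')): A:[resp,bye,err,ack] B:[start,hello,req]
After 12 (send(from=B, to=A, msg='tick')): A:[resp,bye,err,ack,tick] B:[start,hello,req]
After 13 (send(from=A, to=B, msg='done')): A:[resp,bye,err,ack,tick] B:[start,hello,req,done]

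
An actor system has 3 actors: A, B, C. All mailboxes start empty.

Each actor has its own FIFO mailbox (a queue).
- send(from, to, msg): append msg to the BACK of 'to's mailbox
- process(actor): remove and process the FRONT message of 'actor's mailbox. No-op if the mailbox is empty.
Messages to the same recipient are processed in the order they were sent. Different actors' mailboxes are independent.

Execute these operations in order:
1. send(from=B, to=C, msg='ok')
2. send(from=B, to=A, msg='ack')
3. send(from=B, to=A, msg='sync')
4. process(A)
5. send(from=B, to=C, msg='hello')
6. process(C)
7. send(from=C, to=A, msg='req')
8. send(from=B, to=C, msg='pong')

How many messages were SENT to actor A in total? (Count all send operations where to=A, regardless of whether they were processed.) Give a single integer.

Answer: 3

Derivation:
After 1 (send(from=B, to=C, msg='ok')): A:[] B:[] C:[ok]
After 2 (send(from=B, to=A, msg='ack')): A:[ack] B:[] C:[ok]
After 3 (send(from=B, to=A, msg='sync')): A:[ack,sync] B:[] C:[ok]
After 4 (process(A)): A:[sync] B:[] C:[ok]
After 5 (send(from=B, to=C, msg='hello')): A:[sync] B:[] C:[ok,hello]
After 6 (process(C)): A:[sync] B:[] C:[hello]
After 7 (send(from=C, to=A, msg='req')): A:[sync,req] B:[] C:[hello]
After 8 (send(from=B, to=C, msg='pong')): A:[sync,req] B:[] C:[hello,pong]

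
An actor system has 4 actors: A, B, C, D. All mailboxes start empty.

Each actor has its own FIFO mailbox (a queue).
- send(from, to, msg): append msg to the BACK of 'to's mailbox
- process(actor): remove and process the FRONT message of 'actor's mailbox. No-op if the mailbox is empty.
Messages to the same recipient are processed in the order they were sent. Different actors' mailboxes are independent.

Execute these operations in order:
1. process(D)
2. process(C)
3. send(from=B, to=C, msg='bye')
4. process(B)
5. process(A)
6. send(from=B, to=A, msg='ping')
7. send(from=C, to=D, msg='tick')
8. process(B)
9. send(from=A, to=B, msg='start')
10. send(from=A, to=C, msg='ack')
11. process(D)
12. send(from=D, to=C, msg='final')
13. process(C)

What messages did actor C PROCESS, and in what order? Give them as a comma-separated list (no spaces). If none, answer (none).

After 1 (process(D)): A:[] B:[] C:[] D:[]
After 2 (process(C)): A:[] B:[] C:[] D:[]
After 3 (send(from=B, to=C, msg='bye')): A:[] B:[] C:[bye] D:[]
After 4 (process(B)): A:[] B:[] C:[bye] D:[]
After 5 (process(A)): A:[] B:[] C:[bye] D:[]
After 6 (send(from=B, to=A, msg='ping')): A:[ping] B:[] C:[bye] D:[]
After 7 (send(from=C, to=D, msg='tick')): A:[ping] B:[] C:[bye] D:[tick]
After 8 (process(B)): A:[ping] B:[] C:[bye] D:[tick]
After 9 (send(from=A, to=B, msg='start')): A:[ping] B:[start] C:[bye] D:[tick]
After 10 (send(from=A, to=C, msg='ack')): A:[ping] B:[start] C:[bye,ack] D:[tick]
After 11 (process(D)): A:[ping] B:[start] C:[bye,ack] D:[]
After 12 (send(from=D, to=C, msg='final')): A:[ping] B:[start] C:[bye,ack,final] D:[]
After 13 (process(C)): A:[ping] B:[start] C:[ack,final] D:[]

Answer: bye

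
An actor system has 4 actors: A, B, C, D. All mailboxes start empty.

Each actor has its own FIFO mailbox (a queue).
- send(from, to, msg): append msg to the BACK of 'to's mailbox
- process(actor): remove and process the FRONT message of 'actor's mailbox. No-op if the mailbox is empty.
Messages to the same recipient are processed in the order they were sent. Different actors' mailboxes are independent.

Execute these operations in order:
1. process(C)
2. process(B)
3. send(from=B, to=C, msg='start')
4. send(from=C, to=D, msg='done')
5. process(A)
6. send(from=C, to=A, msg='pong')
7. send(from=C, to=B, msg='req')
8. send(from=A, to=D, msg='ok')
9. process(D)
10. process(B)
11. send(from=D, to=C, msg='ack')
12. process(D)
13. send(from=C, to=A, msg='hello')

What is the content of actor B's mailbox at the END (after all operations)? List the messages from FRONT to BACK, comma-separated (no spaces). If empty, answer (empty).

After 1 (process(C)): A:[] B:[] C:[] D:[]
After 2 (process(B)): A:[] B:[] C:[] D:[]
After 3 (send(from=B, to=C, msg='start')): A:[] B:[] C:[start] D:[]
After 4 (send(from=C, to=D, msg='done')): A:[] B:[] C:[start] D:[done]
After 5 (process(A)): A:[] B:[] C:[start] D:[done]
After 6 (send(from=C, to=A, msg='pong')): A:[pong] B:[] C:[start] D:[done]
After 7 (send(from=C, to=B, msg='req')): A:[pong] B:[req] C:[start] D:[done]
After 8 (send(from=A, to=D, msg='ok')): A:[pong] B:[req] C:[start] D:[done,ok]
After 9 (process(D)): A:[pong] B:[req] C:[start] D:[ok]
After 10 (process(B)): A:[pong] B:[] C:[start] D:[ok]
After 11 (send(from=D, to=C, msg='ack')): A:[pong] B:[] C:[start,ack] D:[ok]
After 12 (process(D)): A:[pong] B:[] C:[start,ack] D:[]
After 13 (send(from=C, to=A, msg='hello')): A:[pong,hello] B:[] C:[start,ack] D:[]

Answer: (empty)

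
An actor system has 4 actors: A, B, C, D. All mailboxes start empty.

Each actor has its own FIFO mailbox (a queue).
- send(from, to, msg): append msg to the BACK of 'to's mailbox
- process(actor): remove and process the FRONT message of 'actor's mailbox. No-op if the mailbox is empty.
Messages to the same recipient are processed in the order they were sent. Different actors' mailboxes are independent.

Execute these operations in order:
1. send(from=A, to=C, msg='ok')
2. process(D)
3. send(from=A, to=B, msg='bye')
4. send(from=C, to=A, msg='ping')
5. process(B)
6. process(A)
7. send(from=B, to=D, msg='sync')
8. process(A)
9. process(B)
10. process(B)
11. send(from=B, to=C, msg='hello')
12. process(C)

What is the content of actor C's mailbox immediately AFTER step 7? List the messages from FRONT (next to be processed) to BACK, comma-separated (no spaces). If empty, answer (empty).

After 1 (send(from=A, to=C, msg='ok')): A:[] B:[] C:[ok] D:[]
After 2 (process(D)): A:[] B:[] C:[ok] D:[]
After 3 (send(from=A, to=B, msg='bye')): A:[] B:[bye] C:[ok] D:[]
After 4 (send(from=C, to=A, msg='ping')): A:[ping] B:[bye] C:[ok] D:[]
After 5 (process(B)): A:[ping] B:[] C:[ok] D:[]
After 6 (process(A)): A:[] B:[] C:[ok] D:[]
After 7 (send(from=B, to=D, msg='sync')): A:[] B:[] C:[ok] D:[sync]

ok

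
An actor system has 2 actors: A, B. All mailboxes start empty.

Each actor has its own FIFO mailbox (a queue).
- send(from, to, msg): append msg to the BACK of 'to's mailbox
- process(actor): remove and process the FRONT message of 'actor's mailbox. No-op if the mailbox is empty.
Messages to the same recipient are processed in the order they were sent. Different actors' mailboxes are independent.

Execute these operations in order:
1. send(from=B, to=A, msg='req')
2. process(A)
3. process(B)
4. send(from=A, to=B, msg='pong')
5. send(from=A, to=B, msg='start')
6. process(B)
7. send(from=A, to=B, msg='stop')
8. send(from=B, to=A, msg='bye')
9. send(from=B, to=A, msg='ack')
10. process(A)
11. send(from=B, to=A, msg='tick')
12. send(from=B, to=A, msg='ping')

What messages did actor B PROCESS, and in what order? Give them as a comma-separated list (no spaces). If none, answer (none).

Answer: pong

Derivation:
After 1 (send(from=B, to=A, msg='req')): A:[req] B:[]
After 2 (process(A)): A:[] B:[]
After 3 (process(B)): A:[] B:[]
After 4 (send(from=A, to=B, msg='pong')): A:[] B:[pong]
After 5 (send(from=A, to=B, msg='start')): A:[] B:[pong,start]
After 6 (process(B)): A:[] B:[start]
After 7 (send(from=A, to=B, msg='stop')): A:[] B:[start,stop]
After 8 (send(from=B, to=A, msg='bye')): A:[bye] B:[start,stop]
After 9 (send(from=B, to=A, msg='ack')): A:[bye,ack] B:[start,stop]
After 10 (process(A)): A:[ack] B:[start,stop]
After 11 (send(from=B, to=A, msg='tick')): A:[ack,tick] B:[start,stop]
After 12 (send(from=B, to=A, msg='ping')): A:[ack,tick,ping] B:[start,stop]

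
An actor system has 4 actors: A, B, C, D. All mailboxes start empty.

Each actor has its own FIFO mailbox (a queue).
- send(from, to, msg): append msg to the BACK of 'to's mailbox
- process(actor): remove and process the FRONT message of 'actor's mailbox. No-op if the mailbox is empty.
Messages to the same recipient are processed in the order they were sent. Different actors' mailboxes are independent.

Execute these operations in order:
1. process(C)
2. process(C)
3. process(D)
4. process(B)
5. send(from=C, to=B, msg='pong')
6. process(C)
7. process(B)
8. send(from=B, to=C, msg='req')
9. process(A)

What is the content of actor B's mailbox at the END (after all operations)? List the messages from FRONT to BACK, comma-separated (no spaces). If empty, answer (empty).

After 1 (process(C)): A:[] B:[] C:[] D:[]
After 2 (process(C)): A:[] B:[] C:[] D:[]
After 3 (process(D)): A:[] B:[] C:[] D:[]
After 4 (process(B)): A:[] B:[] C:[] D:[]
After 5 (send(from=C, to=B, msg='pong')): A:[] B:[pong] C:[] D:[]
After 6 (process(C)): A:[] B:[pong] C:[] D:[]
After 7 (process(B)): A:[] B:[] C:[] D:[]
After 8 (send(from=B, to=C, msg='req')): A:[] B:[] C:[req] D:[]
After 9 (process(A)): A:[] B:[] C:[req] D:[]

Answer: (empty)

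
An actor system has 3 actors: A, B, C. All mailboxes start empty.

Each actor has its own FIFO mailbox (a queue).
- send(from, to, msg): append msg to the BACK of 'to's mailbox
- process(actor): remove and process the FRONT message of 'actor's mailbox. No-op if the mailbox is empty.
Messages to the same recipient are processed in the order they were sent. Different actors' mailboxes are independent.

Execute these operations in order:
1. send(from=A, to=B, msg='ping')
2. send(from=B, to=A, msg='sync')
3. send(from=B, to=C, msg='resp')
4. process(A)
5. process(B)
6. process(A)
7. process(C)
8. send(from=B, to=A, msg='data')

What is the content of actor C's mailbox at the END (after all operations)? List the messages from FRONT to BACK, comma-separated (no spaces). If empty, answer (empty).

After 1 (send(from=A, to=B, msg='ping')): A:[] B:[ping] C:[]
After 2 (send(from=B, to=A, msg='sync')): A:[sync] B:[ping] C:[]
After 3 (send(from=B, to=C, msg='resp')): A:[sync] B:[ping] C:[resp]
After 4 (process(A)): A:[] B:[ping] C:[resp]
After 5 (process(B)): A:[] B:[] C:[resp]
After 6 (process(A)): A:[] B:[] C:[resp]
After 7 (process(C)): A:[] B:[] C:[]
After 8 (send(from=B, to=A, msg='data')): A:[data] B:[] C:[]

Answer: (empty)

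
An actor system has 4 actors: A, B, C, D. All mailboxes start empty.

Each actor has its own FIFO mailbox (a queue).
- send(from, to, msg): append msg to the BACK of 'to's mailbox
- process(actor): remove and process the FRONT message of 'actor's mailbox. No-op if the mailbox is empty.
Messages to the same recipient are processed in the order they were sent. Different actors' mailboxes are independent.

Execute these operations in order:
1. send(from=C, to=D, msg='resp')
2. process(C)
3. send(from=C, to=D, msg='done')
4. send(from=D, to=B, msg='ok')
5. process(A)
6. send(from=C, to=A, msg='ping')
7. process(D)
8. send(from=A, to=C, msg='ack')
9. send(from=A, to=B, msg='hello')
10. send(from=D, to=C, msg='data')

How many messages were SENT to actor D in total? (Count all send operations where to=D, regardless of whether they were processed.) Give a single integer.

Answer: 2

Derivation:
After 1 (send(from=C, to=D, msg='resp')): A:[] B:[] C:[] D:[resp]
After 2 (process(C)): A:[] B:[] C:[] D:[resp]
After 3 (send(from=C, to=D, msg='done')): A:[] B:[] C:[] D:[resp,done]
After 4 (send(from=D, to=B, msg='ok')): A:[] B:[ok] C:[] D:[resp,done]
After 5 (process(A)): A:[] B:[ok] C:[] D:[resp,done]
After 6 (send(from=C, to=A, msg='ping')): A:[ping] B:[ok] C:[] D:[resp,done]
After 7 (process(D)): A:[ping] B:[ok] C:[] D:[done]
After 8 (send(from=A, to=C, msg='ack')): A:[ping] B:[ok] C:[ack] D:[done]
After 9 (send(from=A, to=B, msg='hello')): A:[ping] B:[ok,hello] C:[ack] D:[done]
After 10 (send(from=D, to=C, msg='data')): A:[ping] B:[ok,hello] C:[ack,data] D:[done]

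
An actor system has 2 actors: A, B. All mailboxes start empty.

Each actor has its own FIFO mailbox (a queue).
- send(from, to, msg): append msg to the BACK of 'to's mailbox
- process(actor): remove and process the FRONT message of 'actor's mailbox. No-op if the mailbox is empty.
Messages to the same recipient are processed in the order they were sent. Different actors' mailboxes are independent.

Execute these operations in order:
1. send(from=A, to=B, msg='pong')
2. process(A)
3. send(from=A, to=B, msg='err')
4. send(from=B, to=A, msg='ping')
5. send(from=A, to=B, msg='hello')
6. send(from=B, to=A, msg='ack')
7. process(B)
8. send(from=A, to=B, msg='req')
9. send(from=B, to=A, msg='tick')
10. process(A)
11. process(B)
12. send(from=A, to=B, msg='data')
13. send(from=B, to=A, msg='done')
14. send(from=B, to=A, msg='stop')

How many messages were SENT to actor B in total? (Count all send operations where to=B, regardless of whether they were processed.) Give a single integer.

After 1 (send(from=A, to=B, msg='pong')): A:[] B:[pong]
After 2 (process(A)): A:[] B:[pong]
After 3 (send(from=A, to=B, msg='err')): A:[] B:[pong,err]
After 4 (send(from=B, to=A, msg='ping')): A:[ping] B:[pong,err]
After 5 (send(from=A, to=B, msg='hello')): A:[ping] B:[pong,err,hello]
After 6 (send(from=B, to=A, msg='ack')): A:[ping,ack] B:[pong,err,hello]
After 7 (process(B)): A:[ping,ack] B:[err,hello]
After 8 (send(from=A, to=B, msg='req')): A:[ping,ack] B:[err,hello,req]
After 9 (send(from=B, to=A, msg='tick')): A:[ping,ack,tick] B:[err,hello,req]
After 10 (process(A)): A:[ack,tick] B:[err,hello,req]
After 11 (process(B)): A:[ack,tick] B:[hello,req]
After 12 (send(from=A, to=B, msg='data')): A:[ack,tick] B:[hello,req,data]
After 13 (send(from=B, to=A, msg='done')): A:[ack,tick,done] B:[hello,req,data]
After 14 (send(from=B, to=A, msg='stop')): A:[ack,tick,done,stop] B:[hello,req,data]

Answer: 5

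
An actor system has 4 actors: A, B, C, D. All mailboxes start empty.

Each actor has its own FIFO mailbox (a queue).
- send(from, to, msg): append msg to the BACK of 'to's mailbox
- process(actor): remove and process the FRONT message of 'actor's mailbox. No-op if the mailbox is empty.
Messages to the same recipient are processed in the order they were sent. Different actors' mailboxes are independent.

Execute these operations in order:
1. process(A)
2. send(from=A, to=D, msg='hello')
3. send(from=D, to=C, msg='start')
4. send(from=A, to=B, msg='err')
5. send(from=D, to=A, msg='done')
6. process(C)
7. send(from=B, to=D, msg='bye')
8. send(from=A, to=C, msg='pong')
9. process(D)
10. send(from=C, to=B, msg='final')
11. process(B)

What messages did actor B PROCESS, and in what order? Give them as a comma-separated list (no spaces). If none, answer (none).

After 1 (process(A)): A:[] B:[] C:[] D:[]
After 2 (send(from=A, to=D, msg='hello')): A:[] B:[] C:[] D:[hello]
After 3 (send(from=D, to=C, msg='start')): A:[] B:[] C:[start] D:[hello]
After 4 (send(from=A, to=B, msg='err')): A:[] B:[err] C:[start] D:[hello]
After 5 (send(from=D, to=A, msg='done')): A:[done] B:[err] C:[start] D:[hello]
After 6 (process(C)): A:[done] B:[err] C:[] D:[hello]
After 7 (send(from=B, to=D, msg='bye')): A:[done] B:[err] C:[] D:[hello,bye]
After 8 (send(from=A, to=C, msg='pong')): A:[done] B:[err] C:[pong] D:[hello,bye]
After 9 (process(D)): A:[done] B:[err] C:[pong] D:[bye]
After 10 (send(from=C, to=B, msg='final')): A:[done] B:[err,final] C:[pong] D:[bye]
After 11 (process(B)): A:[done] B:[final] C:[pong] D:[bye]

Answer: err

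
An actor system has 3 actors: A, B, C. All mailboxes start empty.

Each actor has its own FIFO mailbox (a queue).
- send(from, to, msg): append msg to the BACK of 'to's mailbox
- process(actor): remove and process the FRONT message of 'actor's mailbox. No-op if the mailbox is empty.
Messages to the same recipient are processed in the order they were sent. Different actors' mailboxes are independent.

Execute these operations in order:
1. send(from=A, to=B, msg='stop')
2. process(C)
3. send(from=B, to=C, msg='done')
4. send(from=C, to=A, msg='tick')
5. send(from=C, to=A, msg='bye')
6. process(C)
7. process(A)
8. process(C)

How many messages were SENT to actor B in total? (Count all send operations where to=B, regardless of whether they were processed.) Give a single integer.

Answer: 1

Derivation:
After 1 (send(from=A, to=B, msg='stop')): A:[] B:[stop] C:[]
After 2 (process(C)): A:[] B:[stop] C:[]
After 3 (send(from=B, to=C, msg='done')): A:[] B:[stop] C:[done]
After 4 (send(from=C, to=A, msg='tick')): A:[tick] B:[stop] C:[done]
After 5 (send(from=C, to=A, msg='bye')): A:[tick,bye] B:[stop] C:[done]
After 6 (process(C)): A:[tick,bye] B:[stop] C:[]
After 7 (process(A)): A:[bye] B:[stop] C:[]
After 8 (process(C)): A:[bye] B:[stop] C:[]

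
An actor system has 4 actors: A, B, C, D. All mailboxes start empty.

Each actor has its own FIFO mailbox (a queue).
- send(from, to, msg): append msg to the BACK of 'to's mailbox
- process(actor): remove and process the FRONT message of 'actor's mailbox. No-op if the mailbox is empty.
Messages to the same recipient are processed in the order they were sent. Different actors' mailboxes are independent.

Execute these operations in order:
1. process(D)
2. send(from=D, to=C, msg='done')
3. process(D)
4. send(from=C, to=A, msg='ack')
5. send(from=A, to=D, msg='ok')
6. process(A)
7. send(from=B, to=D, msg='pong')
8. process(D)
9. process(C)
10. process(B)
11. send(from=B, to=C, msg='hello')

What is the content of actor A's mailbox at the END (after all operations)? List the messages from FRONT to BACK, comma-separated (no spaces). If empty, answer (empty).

Answer: (empty)

Derivation:
After 1 (process(D)): A:[] B:[] C:[] D:[]
After 2 (send(from=D, to=C, msg='done')): A:[] B:[] C:[done] D:[]
After 3 (process(D)): A:[] B:[] C:[done] D:[]
After 4 (send(from=C, to=A, msg='ack')): A:[ack] B:[] C:[done] D:[]
After 5 (send(from=A, to=D, msg='ok')): A:[ack] B:[] C:[done] D:[ok]
After 6 (process(A)): A:[] B:[] C:[done] D:[ok]
After 7 (send(from=B, to=D, msg='pong')): A:[] B:[] C:[done] D:[ok,pong]
After 8 (process(D)): A:[] B:[] C:[done] D:[pong]
After 9 (process(C)): A:[] B:[] C:[] D:[pong]
After 10 (process(B)): A:[] B:[] C:[] D:[pong]
After 11 (send(from=B, to=C, msg='hello')): A:[] B:[] C:[hello] D:[pong]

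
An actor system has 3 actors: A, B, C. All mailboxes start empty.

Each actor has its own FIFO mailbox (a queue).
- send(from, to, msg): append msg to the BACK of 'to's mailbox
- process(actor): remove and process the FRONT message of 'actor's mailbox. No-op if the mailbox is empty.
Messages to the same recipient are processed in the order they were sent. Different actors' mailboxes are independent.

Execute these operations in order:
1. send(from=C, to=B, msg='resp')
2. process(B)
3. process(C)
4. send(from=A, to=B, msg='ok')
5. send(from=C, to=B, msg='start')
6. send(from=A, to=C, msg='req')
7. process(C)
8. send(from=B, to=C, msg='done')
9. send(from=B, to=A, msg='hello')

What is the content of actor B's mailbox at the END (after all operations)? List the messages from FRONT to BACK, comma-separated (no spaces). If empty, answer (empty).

Answer: ok,start

Derivation:
After 1 (send(from=C, to=B, msg='resp')): A:[] B:[resp] C:[]
After 2 (process(B)): A:[] B:[] C:[]
After 3 (process(C)): A:[] B:[] C:[]
After 4 (send(from=A, to=B, msg='ok')): A:[] B:[ok] C:[]
After 5 (send(from=C, to=B, msg='start')): A:[] B:[ok,start] C:[]
After 6 (send(from=A, to=C, msg='req')): A:[] B:[ok,start] C:[req]
After 7 (process(C)): A:[] B:[ok,start] C:[]
After 8 (send(from=B, to=C, msg='done')): A:[] B:[ok,start] C:[done]
After 9 (send(from=B, to=A, msg='hello')): A:[hello] B:[ok,start] C:[done]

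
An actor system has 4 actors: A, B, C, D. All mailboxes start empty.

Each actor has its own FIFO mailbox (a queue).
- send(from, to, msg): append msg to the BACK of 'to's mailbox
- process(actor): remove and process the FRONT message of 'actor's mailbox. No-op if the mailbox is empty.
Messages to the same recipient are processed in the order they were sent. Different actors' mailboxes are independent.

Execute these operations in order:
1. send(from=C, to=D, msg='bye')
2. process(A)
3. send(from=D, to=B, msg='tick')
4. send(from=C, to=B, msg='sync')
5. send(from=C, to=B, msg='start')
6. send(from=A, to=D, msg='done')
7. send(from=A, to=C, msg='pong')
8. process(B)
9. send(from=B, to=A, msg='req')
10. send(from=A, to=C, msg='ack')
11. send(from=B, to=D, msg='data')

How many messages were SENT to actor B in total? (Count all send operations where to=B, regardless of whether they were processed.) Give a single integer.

Answer: 3

Derivation:
After 1 (send(from=C, to=D, msg='bye')): A:[] B:[] C:[] D:[bye]
After 2 (process(A)): A:[] B:[] C:[] D:[bye]
After 3 (send(from=D, to=B, msg='tick')): A:[] B:[tick] C:[] D:[bye]
After 4 (send(from=C, to=B, msg='sync')): A:[] B:[tick,sync] C:[] D:[bye]
After 5 (send(from=C, to=B, msg='start')): A:[] B:[tick,sync,start] C:[] D:[bye]
After 6 (send(from=A, to=D, msg='done')): A:[] B:[tick,sync,start] C:[] D:[bye,done]
After 7 (send(from=A, to=C, msg='pong')): A:[] B:[tick,sync,start] C:[pong] D:[bye,done]
After 8 (process(B)): A:[] B:[sync,start] C:[pong] D:[bye,done]
After 9 (send(from=B, to=A, msg='req')): A:[req] B:[sync,start] C:[pong] D:[bye,done]
After 10 (send(from=A, to=C, msg='ack')): A:[req] B:[sync,start] C:[pong,ack] D:[bye,done]
After 11 (send(from=B, to=D, msg='data')): A:[req] B:[sync,start] C:[pong,ack] D:[bye,done,data]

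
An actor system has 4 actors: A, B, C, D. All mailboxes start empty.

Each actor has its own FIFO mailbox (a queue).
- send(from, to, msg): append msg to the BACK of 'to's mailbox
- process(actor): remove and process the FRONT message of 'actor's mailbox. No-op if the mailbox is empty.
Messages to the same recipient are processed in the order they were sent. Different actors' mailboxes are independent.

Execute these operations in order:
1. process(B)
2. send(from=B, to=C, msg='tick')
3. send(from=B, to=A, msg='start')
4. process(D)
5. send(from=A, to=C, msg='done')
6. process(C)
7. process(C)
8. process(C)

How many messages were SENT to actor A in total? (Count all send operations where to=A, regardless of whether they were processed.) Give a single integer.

Answer: 1

Derivation:
After 1 (process(B)): A:[] B:[] C:[] D:[]
After 2 (send(from=B, to=C, msg='tick')): A:[] B:[] C:[tick] D:[]
After 3 (send(from=B, to=A, msg='start')): A:[start] B:[] C:[tick] D:[]
After 4 (process(D)): A:[start] B:[] C:[tick] D:[]
After 5 (send(from=A, to=C, msg='done')): A:[start] B:[] C:[tick,done] D:[]
After 6 (process(C)): A:[start] B:[] C:[done] D:[]
After 7 (process(C)): A:[start] B:[] C:[] D:[]
After 8 (process(C)): A:[start] B:[] C:[] D:[]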